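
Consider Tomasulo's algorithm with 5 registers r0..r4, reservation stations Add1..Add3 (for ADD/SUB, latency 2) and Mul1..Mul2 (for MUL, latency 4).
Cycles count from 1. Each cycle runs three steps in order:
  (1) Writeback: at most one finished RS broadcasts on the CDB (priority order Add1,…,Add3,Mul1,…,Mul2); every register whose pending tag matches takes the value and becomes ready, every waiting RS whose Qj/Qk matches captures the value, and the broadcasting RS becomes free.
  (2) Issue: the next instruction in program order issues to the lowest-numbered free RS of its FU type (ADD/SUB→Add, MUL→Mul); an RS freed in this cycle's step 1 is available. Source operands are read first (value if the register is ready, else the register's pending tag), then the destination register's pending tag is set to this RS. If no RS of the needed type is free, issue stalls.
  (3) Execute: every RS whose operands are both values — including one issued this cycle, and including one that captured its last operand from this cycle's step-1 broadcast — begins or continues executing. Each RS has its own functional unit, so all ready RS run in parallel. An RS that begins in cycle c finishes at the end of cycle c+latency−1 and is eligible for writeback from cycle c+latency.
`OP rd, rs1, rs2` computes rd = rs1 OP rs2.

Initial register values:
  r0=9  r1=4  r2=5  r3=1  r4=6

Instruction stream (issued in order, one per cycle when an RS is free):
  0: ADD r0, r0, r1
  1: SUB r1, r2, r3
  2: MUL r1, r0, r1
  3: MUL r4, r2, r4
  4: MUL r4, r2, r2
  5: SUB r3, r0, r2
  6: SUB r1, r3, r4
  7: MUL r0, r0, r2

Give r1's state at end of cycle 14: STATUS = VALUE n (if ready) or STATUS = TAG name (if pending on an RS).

STATUS = VALUE -17

c1: issue ADD r0<-Add1 | r0:Add1,r1:4,r2:5,r3:1,r4:6
c2: issue SUB r1<-Add2 | r0:Add1,r1:Add2,r2:5,r3:1,r4:6
c3: CDB Add1=13; issue MUL r1<-Mul1 | r0:13,r1:Mul1,r2:5,r3:1,r4:6
c4: CDB Add2=4; issue MUL r4<-Mul2 | r0:13,r1:Mul1,r2:5,r3:1,r4:Mul2
c5: stall | r0:13,r1:Mul1,r2:5,r3:1,r4:Mul2
c6: stall | r0:13,r1:Mul1,r2:5,r3:1,r4:Mul2
c7: stall | r0:13,r1:Mul1,r2:5,r3:1,r4:Mul2
c8: CDB Mul1=52; issue MUL r4<-Mul1 | r0:13,r1:52,r2:5,r3:1,r4:Mul1
c9: CDB Mul2=30; issue SUB r3<-Add1 | r0:13,r1:52,r2:5,r3:Add1,r4:Mul1
c10: issue SUB r1<-Add2 | r0:13,r1:Add2,r2:5,r3:Add1,r4:Mul1
c11: CDB Add1=8; issue MUL r0<-Mul2 | r0:Mul2,r1:Add2,r2:5,r3:8,r4:Mul1
c12: CDB Mul1=25 | r0:Mul2,r1:Add2,r2:5,r3:8,r4:25
c13: - | r0:Mul2,r1:Add2,r2:5,r3:8,r4:25
c14: CDB Add2=-17 | r0:Mul2,r1:-17,r2:5,r3:8,r4:25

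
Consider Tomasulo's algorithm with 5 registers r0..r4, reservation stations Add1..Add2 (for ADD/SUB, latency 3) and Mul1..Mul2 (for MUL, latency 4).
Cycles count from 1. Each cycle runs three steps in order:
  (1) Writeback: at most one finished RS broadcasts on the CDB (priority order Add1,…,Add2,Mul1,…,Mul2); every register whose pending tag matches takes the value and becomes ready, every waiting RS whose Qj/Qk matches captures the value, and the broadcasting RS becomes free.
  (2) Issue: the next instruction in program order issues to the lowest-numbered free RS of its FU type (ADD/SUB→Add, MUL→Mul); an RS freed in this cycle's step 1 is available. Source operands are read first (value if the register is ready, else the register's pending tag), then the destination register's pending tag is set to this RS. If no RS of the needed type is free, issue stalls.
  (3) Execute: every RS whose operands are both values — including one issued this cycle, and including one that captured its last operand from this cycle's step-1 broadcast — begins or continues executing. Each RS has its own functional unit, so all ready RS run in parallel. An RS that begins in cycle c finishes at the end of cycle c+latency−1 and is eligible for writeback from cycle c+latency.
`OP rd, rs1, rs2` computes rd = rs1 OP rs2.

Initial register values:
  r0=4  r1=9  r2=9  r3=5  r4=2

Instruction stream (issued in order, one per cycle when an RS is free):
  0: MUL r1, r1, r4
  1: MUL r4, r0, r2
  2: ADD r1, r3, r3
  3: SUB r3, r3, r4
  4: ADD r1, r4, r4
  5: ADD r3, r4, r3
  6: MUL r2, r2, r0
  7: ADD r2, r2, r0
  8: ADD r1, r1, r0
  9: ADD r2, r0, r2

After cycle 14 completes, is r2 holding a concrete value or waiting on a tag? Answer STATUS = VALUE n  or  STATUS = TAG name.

STATUS = TAG Add2

cycle 1: issue MUL r1<-Mul1 // r0:4,r1:Mul1,r2:9,r3:5,r4:2
cycle 2: issue MUL r4<-Mul2 // r0:4,r1:Mul1,r2:9,r3:5,r4:Mul2
cycle 3: issue ADD r1<-Add1 // r0:4,r1:Add1,r2:9,r3:5,r4:Mul2
cycle 4: issue SUB r3<-Add2 // r0:4,r1:Add1,r2:9,r3:Add2,r4:Mul2
cycle 5: CDB Mul1=18; stall // r0:4,r1:Add1,r2:9,r3:Add2,r4:Mul2
cycle 6: CDB Add1=10; issue ADD r1<-Add1 // r0:4,r1:Add1,r2:9,r3:Add2,r4:Mul2
cycle 7: CDB Mul2=36; stall // r0:4,r1:Add1,r2:9,r3:Add2,r4:36
cycle 8: stall // r0:4,r1:Add1,r2:9,r3:Add2,r4:36
cycle 9: stall // r0:4,r1:Add1,r2:9,r3:Add2,r4:36
cycle 10: CDB Add1=72; issue ADD r3<-Add1 // r0:4,r1:72,r2:9,r3:Add1,r4:36
cycle 11: CDB Add2=-31; issue MUL r2<-Mul1 // r0:4,r1:72,r2:Mul1,r3:Add1,r4:36
cycle 12: issue ADD r2<-Add2 // r0:4,r1:72,r2:Add2,r3:Add1,r4:36
cycle 13: stall // r0:4,r1:72,r2:Add2,r3:Add1,r4:36
cycle 14: CDB Add1=5; issue ADD r1<-Add1 // r0:4,r1:Add1,r2:Add2,r3:5,r4:36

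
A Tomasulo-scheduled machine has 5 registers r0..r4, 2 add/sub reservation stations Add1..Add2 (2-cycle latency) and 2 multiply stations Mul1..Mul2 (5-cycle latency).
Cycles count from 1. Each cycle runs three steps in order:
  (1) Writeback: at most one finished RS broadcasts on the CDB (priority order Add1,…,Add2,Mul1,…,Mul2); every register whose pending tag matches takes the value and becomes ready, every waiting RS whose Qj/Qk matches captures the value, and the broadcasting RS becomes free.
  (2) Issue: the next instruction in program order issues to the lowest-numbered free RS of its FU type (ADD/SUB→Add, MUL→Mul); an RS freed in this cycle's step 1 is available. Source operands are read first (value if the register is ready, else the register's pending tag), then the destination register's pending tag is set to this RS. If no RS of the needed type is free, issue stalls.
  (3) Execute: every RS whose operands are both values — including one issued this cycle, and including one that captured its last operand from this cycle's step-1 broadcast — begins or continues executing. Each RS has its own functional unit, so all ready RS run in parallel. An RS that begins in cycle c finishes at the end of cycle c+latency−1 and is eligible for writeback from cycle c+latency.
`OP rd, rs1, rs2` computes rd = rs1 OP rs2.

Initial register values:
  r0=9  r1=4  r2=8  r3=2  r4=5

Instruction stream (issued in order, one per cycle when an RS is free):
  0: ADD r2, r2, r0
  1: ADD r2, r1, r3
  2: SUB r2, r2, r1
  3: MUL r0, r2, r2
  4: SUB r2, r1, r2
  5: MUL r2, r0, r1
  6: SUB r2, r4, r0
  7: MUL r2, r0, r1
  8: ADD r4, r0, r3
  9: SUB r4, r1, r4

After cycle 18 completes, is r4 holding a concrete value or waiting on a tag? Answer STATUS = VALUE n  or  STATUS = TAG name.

  c1: issue ADD r2<-Add1  regs: r0:9,r1:4,r2:Add1,r3:2,r4:5
  c2: issue ADD r2<-Add2  regs: r0:9,r1:4,r2:Add2,r3:2,r4:5
  c3: CDB Add1=17; issue SUB r2<-Add1  regs: r0:9,r1:4,r2:Add1,r3:2,r4:5
  c4: CDB Add2=6; issue MUL r0<-Mul1  regs: r0:Mul1,r1:4,r2:Add1,r3:2,r4:5
  c5: issue SUB r2<-Add2  regs: r0:Mul1,r1:4,r2:Add2,r3:2,r4:5
  c6: CDB Add1=2; issue MUL r2<-Mul2  regs: r0:Mul1,r1:4,r2:Mul2,r3:2,r4:5
  c7: issue SUB r2<-Add1  regs: r0:Mul1,r1:4,r2:Add1,r3:2,r4:5
  c8: CDB Add2=2; stall  regs: r0:Mul1,r1:4,r2:Add1,r3:2,r4:5
  c9: stall  regs: r0:Mul1,r1:4,r2:Add1,r3:2,r4:5
  c10: stall  regs: r0:Mul1,r1:4,r2:Add1,r3:2,r4:5
  c11: CDB Mul1=4; issue MUL r2<-Mul1  regs: r0:4,r1:4,r2:Mul1,r3:2,r4:5
  c12: issue ADD r4<-Add2  regs: r0:4,r1:4,r2:Mul1,r3:2,r4:Add2
  c13: CDB Add1=1; issue SUB r4<-Add1  regs: r0:4,r1:4,r2:Mul1,r3:2,r4:Add1
  c14: CDB Add2=6  regs: r0:4,r1:4,r2:Mul1,r3:2,r4:Add1
  c15: -  regs: r0:4,r1:4,r2:Mul1,r3:2,r4:Add1
  c16: CDB Add1=-2  regs: r0:4,r1:4,r2:Mul1,r3:2,r4:-2
  c17: CDB Mul1=16  regs: r0:4,r1:4,r2:16,r3:2,r4:-2
  c18: CDB Mul2=16  regs: r0:4,r1:4,r2:16,r3:2,r4:-2

STATUS = VALUE -2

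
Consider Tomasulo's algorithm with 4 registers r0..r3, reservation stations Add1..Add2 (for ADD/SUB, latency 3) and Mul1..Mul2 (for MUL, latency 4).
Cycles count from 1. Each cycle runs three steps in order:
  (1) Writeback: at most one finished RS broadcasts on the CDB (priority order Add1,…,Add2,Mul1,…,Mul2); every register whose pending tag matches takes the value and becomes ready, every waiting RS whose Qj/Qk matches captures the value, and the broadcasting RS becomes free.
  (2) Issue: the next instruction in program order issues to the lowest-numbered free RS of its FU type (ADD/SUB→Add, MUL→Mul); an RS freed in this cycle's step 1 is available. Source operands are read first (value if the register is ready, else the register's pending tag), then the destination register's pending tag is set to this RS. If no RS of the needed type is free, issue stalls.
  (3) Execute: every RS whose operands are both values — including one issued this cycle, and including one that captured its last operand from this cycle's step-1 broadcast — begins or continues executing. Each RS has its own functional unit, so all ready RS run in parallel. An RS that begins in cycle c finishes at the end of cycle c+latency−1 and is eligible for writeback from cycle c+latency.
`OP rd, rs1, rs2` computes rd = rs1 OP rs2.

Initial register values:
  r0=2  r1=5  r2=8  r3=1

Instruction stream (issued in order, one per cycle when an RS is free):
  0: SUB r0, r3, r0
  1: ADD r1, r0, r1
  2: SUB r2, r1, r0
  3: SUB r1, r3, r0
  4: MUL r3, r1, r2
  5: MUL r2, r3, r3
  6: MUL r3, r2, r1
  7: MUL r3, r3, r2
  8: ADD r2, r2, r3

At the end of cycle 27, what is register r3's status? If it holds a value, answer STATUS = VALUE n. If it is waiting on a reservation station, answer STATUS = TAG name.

c1: issue SUB r0<-Add1 | r0:Add1,r1:5,r2:8,r3:1
c2: issue ADD r1<-Add2 | r0:Add1,r1:Add2,r2:8,r3:1
c3: stall | r0:Add1,r1:Add2,r2:8,r3:1
c4: CDB Add1=-1; issue SUB r2<-Add1 | r0:-1,r1:Add2,r2:Add1,r3:1
c5: stall | r0:-1,r1:Add2,r2:Add1,r3:1
c6: stall | r0:-1,r1:Add2,r2:Add1,r3:1
c7: CDB Add2=4; issue SUB r1<-Add2 | r0:-1,r1:Add2,r2:Add1,r3:1
c8: issue MUL r3<-Mul1 | r0:-1,r1:Add2,r2:Add1,r3:Mul1
c9: issue MUL r2<-Mul2 | r0:-1,r1:Add2,r2:Mul2,r3:Mul1
c10: CDB Add1=5; stall | r0:-1,r1:Add2,r2:Mul2,r3:Mul1
c11: CDB Add2=2; stall | r0:-1,r1:2,r2:Mul2,r3:Mul1
c12: stall | r0:-1,r1:2,r2:Mul2,r3:Mul1
c13: stall | r0:-1,r1:2,r2:Mul2,r3:Mul1
c14: stall | r0:-1,r1:2,r2:Mul2,r3:Mul1
c15: CDB Mul1=10; issue MUL r3<-Mul1 | r0:-1,r1:2,r2:Mul2,r3:Mul1
c16: stall | r0:-1,r1:2,r2:Mul2,r3:Mul1
c17: stall | r0:-1,r1:2,r2:Mul2,r3:Mul1
c18: stall | r0:-1,r1:2,r2:Mul2,r3:Mul1
c19: CDB Mul2=100; issue MUL r3<-Mul2 | r0:-1,r1:2,r2:100,r3:Mul2
c20: issue ADD r2<-Add1 | r0:-1,r1:2,r2:Add1,r3:Mul2
c21: - | r0:-1,r1:2,r2:Add1,r3:Mul2
c22: - | r0:-1,r1:2,r2:Add1,r3:Mul2
c23: CDB Mul1=200 | r0:-1,r1:2,r2:Add1,r3:Mul2
c24: - | r0:-1,r1:2,r2:Add1,r3:Mul2
c25: - | r0:-1,r1:2,r2:Add1,r3:Mul2
c26: - | r0:-1,r1:2,r2:Add1,r3:Mul2
c27: CDB Mul2=20000 | r0:-1,r1:2,r2:Add1,r3:20000

STATUS = VALUE 20000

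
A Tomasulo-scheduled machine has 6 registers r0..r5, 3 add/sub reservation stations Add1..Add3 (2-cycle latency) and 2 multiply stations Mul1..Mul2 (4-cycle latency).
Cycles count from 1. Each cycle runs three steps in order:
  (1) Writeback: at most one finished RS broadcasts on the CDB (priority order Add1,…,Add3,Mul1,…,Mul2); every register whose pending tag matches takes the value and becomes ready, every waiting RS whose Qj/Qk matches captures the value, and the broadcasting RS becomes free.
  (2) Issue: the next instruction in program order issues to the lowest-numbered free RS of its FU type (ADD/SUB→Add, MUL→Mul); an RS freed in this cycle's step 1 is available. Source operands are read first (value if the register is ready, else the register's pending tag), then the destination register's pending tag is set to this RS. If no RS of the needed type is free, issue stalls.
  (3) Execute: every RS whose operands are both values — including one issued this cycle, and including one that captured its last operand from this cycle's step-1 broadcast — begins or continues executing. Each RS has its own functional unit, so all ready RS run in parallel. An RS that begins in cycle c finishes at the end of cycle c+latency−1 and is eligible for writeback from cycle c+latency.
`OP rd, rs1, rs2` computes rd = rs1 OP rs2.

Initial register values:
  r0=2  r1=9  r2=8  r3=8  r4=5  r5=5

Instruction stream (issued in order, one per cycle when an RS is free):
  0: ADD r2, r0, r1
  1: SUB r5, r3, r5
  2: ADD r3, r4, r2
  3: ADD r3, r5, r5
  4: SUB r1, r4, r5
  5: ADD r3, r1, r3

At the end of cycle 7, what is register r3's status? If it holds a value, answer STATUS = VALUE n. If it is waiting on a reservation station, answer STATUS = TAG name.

STATUS = TAG Add2

cycle 1: issue ADD r2<-Add1 // r0:2,r1:9,r2:Add1,r3:8,r4:5,r5:5
cycle 2: issue SUB r5<-Add2 // r0:2,r1:9,r2:Add1,r3:8,r4:5,r5:Add2
cycle 3: CDB Add1=11; issue ADD r3<-Add1 // r0:2,r1:9,r2:11,r3:Add1,r4:5,r5:Add2
cycle 4: CDB Add2=3; issue ADD r3<-Add2 // r0:2,r1:9,r2:11,r3:Add2,r4:5,r5:3
cycle 5: CDB Add1=16; issue SUB r1<-Add1 // r0:2,r1:Add1,r2:11,r3:Add2,r4:5,r5:3
cycle 6: CDB Add2=6; issue ADD r3<-Add2 // r0:2,r1:Add1,r2:11,r3:Add2,r4:5,r5:3
cycle 7: CDB Add1=2 // r0:2,r1:2,r2:11,r3:Add2,r4:5,r5:3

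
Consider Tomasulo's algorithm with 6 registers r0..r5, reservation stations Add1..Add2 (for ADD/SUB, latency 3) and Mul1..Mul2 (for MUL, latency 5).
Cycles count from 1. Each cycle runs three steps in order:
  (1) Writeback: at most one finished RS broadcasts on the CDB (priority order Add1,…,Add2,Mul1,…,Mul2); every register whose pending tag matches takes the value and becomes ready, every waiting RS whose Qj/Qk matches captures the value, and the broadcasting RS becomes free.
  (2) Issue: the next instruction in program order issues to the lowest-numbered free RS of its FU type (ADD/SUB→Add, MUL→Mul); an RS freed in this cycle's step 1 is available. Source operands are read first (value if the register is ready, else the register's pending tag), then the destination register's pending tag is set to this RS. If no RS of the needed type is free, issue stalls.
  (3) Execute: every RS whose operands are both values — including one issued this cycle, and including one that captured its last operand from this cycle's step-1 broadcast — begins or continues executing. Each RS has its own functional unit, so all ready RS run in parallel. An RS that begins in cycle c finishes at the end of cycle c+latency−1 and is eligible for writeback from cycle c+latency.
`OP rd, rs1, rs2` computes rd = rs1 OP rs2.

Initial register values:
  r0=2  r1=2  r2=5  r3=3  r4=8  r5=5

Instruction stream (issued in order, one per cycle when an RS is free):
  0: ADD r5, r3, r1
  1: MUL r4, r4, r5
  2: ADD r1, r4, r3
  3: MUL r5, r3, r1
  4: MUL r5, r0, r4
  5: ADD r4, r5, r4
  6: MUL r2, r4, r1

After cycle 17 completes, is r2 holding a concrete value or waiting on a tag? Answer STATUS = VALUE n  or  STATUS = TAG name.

STATUS = TAG Mul1

c1: issue ADD r5<-Add1 | r0:2,r1:2,r2:5,r3:3,r4:8,r5:Add1
c2: issue MUL r4<-Mul1 | r0:2,r1:2,r2:5,r3:3,r4:Mul1,r5:Add1
c3: issue ADD r1<-Add2 | r0:2,r1:Add2,r2:5,r3:3,r4:Mul1,r5:Add1
c4: CDB Add1=5; issue MUL r5<-Mul2 | r0:2,r1:Add2,r2:5,r3:3,r4:Mul1,r5:Mul2
c5: stall | r0:2,r1:Add2,r2:5,r3:3,r4:Mul1,r5:Mul2
c6: stall | r0:2,r1:Add2,r2:5,r3:3,r4:Mul1,r5:Mul2
c7: stall | r0:2,r1:Add2,r2:5,r3:3,r4:Mul1,r5:Mul2
c8: stall | r0:2,r1:Add2,r2:5,r3:3,r4:Mul1,r5:Mul2
c9: CDB Mul1=40; issue MUL r5<-Mul1 | r0:2,r1:Add2,r2:5,r3:3,r4:40,r5:Mul1
c10: issue ADD r4<-Add1 | r0:2,r1:Add2,r2:5,r3:3,r4:Add1,r5:Mul1
c11: stall | r0:2,r1:Add2,r2:5,r3:3,r4:Add1,r5:Mul1
c12: CDB Add2=43; stall | r0:2,r1:43,r2:5,r3:3,r4:Add1,r5:Mul1
c13: stall | r0:2,r1:43,r2:5,r3:3,r4:Add1,r5:Mul1
c14: CDB Mul1=80; issue MUL r2<-Mul1 | r0:2,r1:43,r2:Mul1,r3:3,r4:Add1,r5:80
c15: - | r0:2,r1:43,r2:Mul1,r3:3,r4:Add1,r5:80
c16: - | r0:2,r1:43,r2:Mul1,r3:3,r4:Add1,r5:80
c17: CDB Add1=120 | r0:2,r1:43,r2:Mul1,r3:3,r4:120,r5:80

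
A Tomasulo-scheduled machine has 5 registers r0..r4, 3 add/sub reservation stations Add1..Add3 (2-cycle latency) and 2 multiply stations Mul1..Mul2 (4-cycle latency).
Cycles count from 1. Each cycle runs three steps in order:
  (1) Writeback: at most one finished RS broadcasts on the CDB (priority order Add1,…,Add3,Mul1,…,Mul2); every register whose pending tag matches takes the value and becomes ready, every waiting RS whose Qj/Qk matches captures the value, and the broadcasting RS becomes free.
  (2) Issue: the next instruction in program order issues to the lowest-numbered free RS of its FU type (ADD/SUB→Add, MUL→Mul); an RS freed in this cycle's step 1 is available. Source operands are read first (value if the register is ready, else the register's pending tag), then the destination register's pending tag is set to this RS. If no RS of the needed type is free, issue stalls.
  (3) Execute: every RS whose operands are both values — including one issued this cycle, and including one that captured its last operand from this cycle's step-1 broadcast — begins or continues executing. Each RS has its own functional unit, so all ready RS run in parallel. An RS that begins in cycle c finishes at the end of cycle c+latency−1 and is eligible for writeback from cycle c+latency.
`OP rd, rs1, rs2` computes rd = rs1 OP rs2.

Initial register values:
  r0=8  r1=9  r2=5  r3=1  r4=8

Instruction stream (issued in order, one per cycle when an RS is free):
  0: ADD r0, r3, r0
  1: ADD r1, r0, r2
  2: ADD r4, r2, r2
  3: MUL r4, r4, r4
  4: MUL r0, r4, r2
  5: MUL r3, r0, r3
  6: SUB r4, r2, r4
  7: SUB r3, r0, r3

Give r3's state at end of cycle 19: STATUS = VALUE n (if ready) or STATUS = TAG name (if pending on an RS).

c1: issue ADD r0<-Add1 | r0:Add1,r1:9,r2:5,r3:1,r4:8
c2: issue ADD r1<-Add2 | r0:Add1,r1:Add2,r2:5,r3:1,r4:8
c3: CDB Add1=9; issue ADD r4<-Add1 | r0:9,r1:Add2,r2:5,r3:1,r4:Add1
c4: issue MUL r4<-Mul1 | r0:9,r1:Add2,r2:5,r3:1,r4:Mul1
c5: CDB Add1=10; issue MUL r0<-Mul2 | r0:Mul2,r1:Add2,r2:5,r3:1,r4:Mul1
c6: CDB Add2=14; stall | r0:Mul2,r1:14,r2:5,r3:1,r4:Mul1
c7: stall | r0:Mul2,r1:14,r2:5,r3:1,r4:Mul1
c8: stall | r0:Mul2,r1:14,r2:5,r3:1,r4:Mul1
c9: CDB Mul1=100; issue MUL r3<-Mul1 | r0:Mul2,r1:14,r2:5,r3:Mul1,r4:100
c10: issue SUB r4<-Add1 | r0:Mul2,r1:14,r2:5,r3:Mul1,r4:Add1
c11: issue SUB r3<-Add2 | r0:Mul2,r1:14,r2:5,r3:Add2,r4:Add1
c12: CDB Add1=-95 | r0:Mul2,r1:14,r2:5,r3:Add2,r4:-95
c13: CDB Mul2=500 | r0:500,r1:14,r2:5,r3:Add2,r4:-95
c14: - | r0:500,r1:14,r2:5,r3:Add2,r4:-95
c15: - | r0:500,r1:14,r2:5,r3:Add2,r4:-95
c16: - | r0:500,r1:14,r2:5,r3:Add2,r4:-95
c17: CDB Mul1=500 | r0:500,r1:14,r2:5,r3:Add2,r4:-95
c18: - | r0:500,r1:14,r2:5,r3:Add2,r4:-95
c19: CDB Add2=0 | r0:500,r1:14,r2:5,r3:0,r4:-95

STATUS = VALUE 0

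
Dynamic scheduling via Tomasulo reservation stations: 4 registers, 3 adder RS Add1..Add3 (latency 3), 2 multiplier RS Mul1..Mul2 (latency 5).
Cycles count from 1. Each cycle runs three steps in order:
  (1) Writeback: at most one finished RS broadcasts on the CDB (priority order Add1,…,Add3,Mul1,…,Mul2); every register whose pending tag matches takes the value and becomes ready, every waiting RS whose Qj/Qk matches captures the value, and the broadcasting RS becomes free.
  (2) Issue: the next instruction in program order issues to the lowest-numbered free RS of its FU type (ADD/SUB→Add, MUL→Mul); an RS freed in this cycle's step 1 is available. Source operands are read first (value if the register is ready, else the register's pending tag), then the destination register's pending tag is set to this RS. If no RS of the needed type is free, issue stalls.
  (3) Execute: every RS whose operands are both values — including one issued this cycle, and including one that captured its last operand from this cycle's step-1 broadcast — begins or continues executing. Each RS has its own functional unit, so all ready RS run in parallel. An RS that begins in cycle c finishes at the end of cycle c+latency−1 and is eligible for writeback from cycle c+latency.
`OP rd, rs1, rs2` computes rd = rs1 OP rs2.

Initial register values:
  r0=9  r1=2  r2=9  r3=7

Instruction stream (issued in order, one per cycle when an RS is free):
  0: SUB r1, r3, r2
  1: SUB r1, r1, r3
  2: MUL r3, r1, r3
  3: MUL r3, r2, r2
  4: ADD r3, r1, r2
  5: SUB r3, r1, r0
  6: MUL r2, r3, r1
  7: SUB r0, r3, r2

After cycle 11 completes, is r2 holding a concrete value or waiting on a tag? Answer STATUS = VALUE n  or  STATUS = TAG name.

  c1: issue SUB r1<-Add1  regs: r0:9,r1:Add1,r2:9,r3:7
  c2: issue SUB r1<-Add2  regs: r0:9,r1:Add2,r2:9,r3:7
  c3: issue MUL r3<-Mul1  regs: r0:9,r1:Add2,r2:9,r3:Mul1
  c4: CDB Add1=-2; issue MUL r3<-Mul2  regs: r0:9,r1:Add2,r2:9,r3:Mul2
  c5: issue ADD r3<-Add1  regs: r0:9,r1:Add2,r2:9,r3:Add1
  c6: issue SUB r3<-Add3  regs: r0:9,r1:Add2,r2:9,r3:Add3
  c7: CDB Add2=-9; stall  regs: r0:9,r1:-9,r2:9,r3:Add3
  c8: stall  regs: r0:9,r1:-9,r2:9,r3:Add3
  c9: CDB Mul2=81; issue MUL r2<-Mul2  regs: r0:9,r1:-9,r2:Mul2,r3:Add3
  c10: CDB Add1=0; issue SUB r0<-Add1  regs: r0:Add1,r1:-9,r2:Mul2,r3:Add3
  c11: CDB Add3=-18  regs: r0:Add1,r1:-9,r2:Mul2,r3:-18

STATUS = TAG Mul2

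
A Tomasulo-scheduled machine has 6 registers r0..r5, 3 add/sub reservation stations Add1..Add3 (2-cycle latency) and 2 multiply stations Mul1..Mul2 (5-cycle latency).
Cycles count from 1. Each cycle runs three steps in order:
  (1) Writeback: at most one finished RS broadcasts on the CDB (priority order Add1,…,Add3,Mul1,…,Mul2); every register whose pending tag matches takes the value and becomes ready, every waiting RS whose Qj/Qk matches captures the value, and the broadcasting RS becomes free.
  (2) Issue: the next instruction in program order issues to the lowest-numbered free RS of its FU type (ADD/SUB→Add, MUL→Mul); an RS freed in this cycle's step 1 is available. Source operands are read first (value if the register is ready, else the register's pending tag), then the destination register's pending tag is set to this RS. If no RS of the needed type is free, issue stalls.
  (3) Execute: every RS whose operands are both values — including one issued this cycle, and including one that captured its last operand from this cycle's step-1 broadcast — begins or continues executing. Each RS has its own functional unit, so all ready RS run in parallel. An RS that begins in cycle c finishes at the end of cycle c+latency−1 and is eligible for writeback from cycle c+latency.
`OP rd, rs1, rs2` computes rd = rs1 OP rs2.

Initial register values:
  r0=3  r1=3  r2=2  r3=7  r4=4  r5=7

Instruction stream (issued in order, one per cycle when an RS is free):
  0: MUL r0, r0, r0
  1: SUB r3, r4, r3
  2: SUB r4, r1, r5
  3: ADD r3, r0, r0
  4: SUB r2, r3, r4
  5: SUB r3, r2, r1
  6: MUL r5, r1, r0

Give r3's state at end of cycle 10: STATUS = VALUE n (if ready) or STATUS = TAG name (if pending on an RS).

cycle 1: issue MUL r0<-Mul1 // r0:Mul1,r1:3,r2:2,r3:7,r4:4,r5:7
cycle 2: issue SUB r3<-Add1 // r0:Mul1,r1:3,r2:2,r3:Add1,r4:4,r5:7
cycle 3: issue SUB r4<-Add2 // r0:Mul1,r1:3,r2:2,r3:Add1,r4:Add2,r5:7
cycle 4: CDB Add1=-3; issue ADD r3<-Add1 // r0:Mul1,r1:3,r2:2,r3:Add1,r4:Add2,r5:7
cycle 5: CDB Add2=-4; issue SUB r2<-Add2 // r0:Mul1,r1:3,r2:Add2,r3:Add1,r4:-4,r5:7
cycle 6: CDB Mul1=9; issue SUB r3<-Add3 // r0:9,r1:3,r2:Add2,r3:Add3,r4:-4,r5:7
cycle 7: issue MUL r5<-Mul1 // r0:9,r1:3,r2:Add2,r3:Add3,r4:-4,r5:Mul1
cycle 8: CDB Add1=18 // r0:9,r1:3,r2:Add2,r3:Add3,r4:-4,r5:Mul1
cycle 9: - // r0:9,r1:3,r2:Add2,r3:Add3,r4:-4,r5:Mul1
cycle 10: CDB Add2=22 // r0:9,r1:3,r2:22,r3:Add3,r4:-4,r5:Mul1

STATUS = TAG Add3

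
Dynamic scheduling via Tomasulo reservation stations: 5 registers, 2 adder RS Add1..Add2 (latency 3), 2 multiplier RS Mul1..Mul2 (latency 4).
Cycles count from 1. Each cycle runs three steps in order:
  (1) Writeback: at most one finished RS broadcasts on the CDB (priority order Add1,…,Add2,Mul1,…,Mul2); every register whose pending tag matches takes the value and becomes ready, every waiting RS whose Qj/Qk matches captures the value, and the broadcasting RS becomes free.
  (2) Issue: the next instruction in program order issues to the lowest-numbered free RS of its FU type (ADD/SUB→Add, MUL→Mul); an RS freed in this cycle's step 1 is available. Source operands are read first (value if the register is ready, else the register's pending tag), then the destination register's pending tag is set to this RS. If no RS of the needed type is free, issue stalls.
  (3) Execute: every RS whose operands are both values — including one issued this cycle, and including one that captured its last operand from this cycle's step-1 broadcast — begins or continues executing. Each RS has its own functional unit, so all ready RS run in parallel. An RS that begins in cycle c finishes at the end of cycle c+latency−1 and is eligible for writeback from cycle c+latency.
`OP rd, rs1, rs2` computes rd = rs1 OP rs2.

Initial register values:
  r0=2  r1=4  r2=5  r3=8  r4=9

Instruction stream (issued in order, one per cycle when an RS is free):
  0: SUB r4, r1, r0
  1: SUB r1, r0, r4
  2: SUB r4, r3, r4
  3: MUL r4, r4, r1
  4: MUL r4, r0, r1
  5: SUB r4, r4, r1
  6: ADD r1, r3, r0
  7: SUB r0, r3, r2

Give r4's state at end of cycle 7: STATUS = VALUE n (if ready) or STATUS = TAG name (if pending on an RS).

STATUS = TAG Add1

cycle 1: issue SUB r4<-Add1 // r0:2,r1:4,r2:5,r3:8,r4:Add1
cycle 2: issue SUB r1<-Add2 // r0:2,r1:Add2,r2:5,r3:8,r4:Add1
cycle 3: stall // r0:2,r1:Add2,r2:5,r3:8,r4:Add1
cycle 4: CDB Add1=2; issue SUB r4<-Add1 // r0:2,r1:Add2,r2:5,r3:8,r4:Add1
cycle 5: issue MUL r4<-Mul1 // r0:2,r1:Add2,r2:5,r3:8,r4:Mul1
cycle 6: issue MUL r4<-Mul2 // r0:2,r1:Add2,r2:5,r3:8,r4:Mul2
cycle 7: CDB Add1=6; issue SUB r4<-Add1 // r0:2,r1:Add2,r2:5,r3:8,r4:Add1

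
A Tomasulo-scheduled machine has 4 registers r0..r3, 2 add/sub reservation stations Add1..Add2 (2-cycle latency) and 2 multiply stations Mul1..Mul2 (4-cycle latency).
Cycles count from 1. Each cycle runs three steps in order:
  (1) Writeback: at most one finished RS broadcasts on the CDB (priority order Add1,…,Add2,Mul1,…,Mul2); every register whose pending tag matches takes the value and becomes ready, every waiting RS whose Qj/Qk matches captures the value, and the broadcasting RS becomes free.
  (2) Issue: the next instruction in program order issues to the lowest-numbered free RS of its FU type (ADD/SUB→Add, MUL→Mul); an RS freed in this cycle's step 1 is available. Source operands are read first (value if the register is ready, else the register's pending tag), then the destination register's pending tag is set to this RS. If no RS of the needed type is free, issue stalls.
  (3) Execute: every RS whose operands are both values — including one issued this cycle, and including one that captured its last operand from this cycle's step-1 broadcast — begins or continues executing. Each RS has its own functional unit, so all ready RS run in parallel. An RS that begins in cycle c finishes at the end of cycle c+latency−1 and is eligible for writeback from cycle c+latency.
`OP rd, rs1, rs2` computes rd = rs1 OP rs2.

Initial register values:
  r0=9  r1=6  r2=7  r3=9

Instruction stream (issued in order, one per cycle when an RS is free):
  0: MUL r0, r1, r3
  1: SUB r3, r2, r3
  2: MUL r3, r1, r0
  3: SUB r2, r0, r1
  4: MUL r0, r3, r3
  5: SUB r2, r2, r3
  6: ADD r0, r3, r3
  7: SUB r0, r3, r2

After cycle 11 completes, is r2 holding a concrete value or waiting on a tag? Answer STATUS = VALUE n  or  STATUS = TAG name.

cycle 1: issue MUL r0<-Mul1 // r0:Mul1,r1:6,r2:7,r3:9
cycle 2: issue SUB r3<-Add1 // r0:Mul1,r1:6,r2:7,r3:Add1
cycle 3: issue MUL r3<-Mul2 // r0:Mul1,r1:6,r2:7,r3:Mul2
cycle 4: CDB Add1=-2; issue SUB r2<-Add1 // r0:Mul1,r1:6,r2:Add1,r3:Mul2
cycle 5: CDB Mul1=54; issue MUL r0<-Mul1 // r0:Mul1,r1:6,r2:Add1,r3:Mul2
cycle 6: issue SUB r2<-Add2 // r0:Mul1,r1:6,r2:Add2,r3:Mul2
cycle 7: CDB Add1=48; issue ADD r0<-Add1 // r0:Add1,r1:6,r2:Add2,r3:Mul2
cycle 8: stall // r0:Add1,r1:6,r2:Add2,r3:Mul2
cycle 9: CDB Mul2=324; stall // r0:Add1,r1:6,r2:Add2,r3:324
cycle 10: stall // r0:Add1,r1:6,r2:Add2,r3:324
cycle 11: CDB Add1=648; issue SUB r0<-Add1 // r0:Add1,r1:6,r2:Add2,r3:324

STATUS = TAG Add2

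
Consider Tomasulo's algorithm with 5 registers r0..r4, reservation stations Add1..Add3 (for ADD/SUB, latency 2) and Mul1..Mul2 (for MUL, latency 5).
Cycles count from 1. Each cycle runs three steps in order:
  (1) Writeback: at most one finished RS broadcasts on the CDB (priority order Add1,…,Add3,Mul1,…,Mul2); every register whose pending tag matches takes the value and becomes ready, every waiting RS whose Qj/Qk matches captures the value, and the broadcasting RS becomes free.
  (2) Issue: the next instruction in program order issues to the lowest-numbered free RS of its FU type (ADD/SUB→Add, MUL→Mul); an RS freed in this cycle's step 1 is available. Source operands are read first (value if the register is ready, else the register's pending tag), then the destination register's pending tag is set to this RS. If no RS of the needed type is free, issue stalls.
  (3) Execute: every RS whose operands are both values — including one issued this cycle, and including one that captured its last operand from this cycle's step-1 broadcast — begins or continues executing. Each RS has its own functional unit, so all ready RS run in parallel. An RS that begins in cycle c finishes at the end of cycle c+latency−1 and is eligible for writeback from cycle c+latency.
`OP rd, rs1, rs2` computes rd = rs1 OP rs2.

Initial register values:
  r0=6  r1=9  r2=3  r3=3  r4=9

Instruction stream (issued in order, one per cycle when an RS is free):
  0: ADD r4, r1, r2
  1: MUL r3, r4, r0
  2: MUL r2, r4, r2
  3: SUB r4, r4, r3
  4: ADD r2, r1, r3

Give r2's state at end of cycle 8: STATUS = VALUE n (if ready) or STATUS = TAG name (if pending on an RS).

STATUS = TAG Add2

c1: issue ADD r4<-Add1 | r0:6,r1:9,r2:3,r3:3,r4:Add1
c2: issue MUL r3<-Mul1 | r0:6,r1:9,r2:3,r3:Mul1,r4:Add1
c3: CDB Add1=12; issue MUL r2<-Mul2 | r0:6,r1:9,r2:Mul2,r3:Mul1,r4:12
c4: issue SUB r4<-Add1 | r0:6,r1:9,r2:Mul2,r3:Mul1,r4:Add1
c5: issue ADD r2<-Add2 | r0:6,r1:9,r2:Add2,r3:Mul1,r4:Add1
c6: - | r0:6,r1:9,r2:Add2,r3:Mul1,r4:Add1
c7: - | r0:6,r1:9,r2:Add2,r3:Mul1,r4:Add1
c8: CDB Mul1=72 | r0:6,r1:9,r2:Add2,r3:72,r4:Add1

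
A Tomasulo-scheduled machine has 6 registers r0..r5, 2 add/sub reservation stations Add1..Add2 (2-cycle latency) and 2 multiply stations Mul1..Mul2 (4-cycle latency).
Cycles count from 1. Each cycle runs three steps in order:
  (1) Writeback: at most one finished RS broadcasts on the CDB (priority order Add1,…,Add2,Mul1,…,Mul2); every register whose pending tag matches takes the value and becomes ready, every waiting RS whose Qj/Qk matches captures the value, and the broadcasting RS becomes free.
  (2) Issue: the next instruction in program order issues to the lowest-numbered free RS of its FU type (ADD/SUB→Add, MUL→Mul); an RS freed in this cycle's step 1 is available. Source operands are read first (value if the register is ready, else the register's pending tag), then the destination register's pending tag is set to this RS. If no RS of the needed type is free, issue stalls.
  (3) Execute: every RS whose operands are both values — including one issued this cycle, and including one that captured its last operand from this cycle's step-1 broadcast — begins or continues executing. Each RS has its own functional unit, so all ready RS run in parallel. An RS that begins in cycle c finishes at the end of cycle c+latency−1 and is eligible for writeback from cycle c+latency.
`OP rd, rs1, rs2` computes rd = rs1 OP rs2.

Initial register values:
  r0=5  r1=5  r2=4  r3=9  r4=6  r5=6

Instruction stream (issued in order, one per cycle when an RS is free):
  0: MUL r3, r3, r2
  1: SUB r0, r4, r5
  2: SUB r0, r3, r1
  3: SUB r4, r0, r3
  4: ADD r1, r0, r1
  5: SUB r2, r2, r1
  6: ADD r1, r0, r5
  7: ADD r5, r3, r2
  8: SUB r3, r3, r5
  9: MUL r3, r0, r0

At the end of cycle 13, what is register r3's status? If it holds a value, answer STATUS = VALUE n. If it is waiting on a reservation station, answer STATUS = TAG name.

STATUS = TAG Add2

  c1: issue MUL r3<-Mul1  regs: r0:5,r1:5,r2:4,r3:Mul1,r4:6,r5:6
  c2: issue SUB r0<-Add1  regs: r0:Add1,r1:5,r2:4,r3:Mul1,r4:6,r5:6
  c3: issue SUB r0<-Add2  regs: r0:Add2,r1:5,r2:4,r3:Mul1,r4:6,r5:6
  c4: CDB Add1=0; issue SUB r4<-Add1  regs: r0:Add2,r1:5,r2:4,r3:Mul1,r4:Add1,r5:6
  c5: CDB Mul1=36; stall  regs: r0:Add2,r1:5,r2:4,r3:36,r4:Add1,r5:6
  c6: stall  regs: r0:Add2,r1:5,r2:4,r3:36,r4:Add1,r5:6
  c7: CDB Add2=31; issue ADD r1<-Add2  regs: r0:31,r1:Add2,r2:4,r3:36,r4:Add1,r5:6
  c8: stall  regs: r0:31,r1:Add2,r2:4,r3:36,r4:Add1,r5:6
  c9: CDB Add1=-5; issue SUB r2<-Add1  regs: r0:31,r1:Add2,r2:Add1,r3:36,r4:-5,r5:6
  c10: CDB Add2=36; issue ADD r1<-Add2  regs: r0:31,r1:Add2,r2:Add1,r3:36,r4:-5,r5:6
  c11: stall  regs: r0:31,r1:Add2,r2:Add1,r3:36,r4:-5,r5:6
  c12: CDB Add1=-32; issue ADD r5<-Add1  regs: r0:31,r1:Add2,r2:-32,r3:36,r4:-5,r5:Add1
  c13: CDB Add2=37; issue SUB r3<-Add2  regs: r0:31,r1:37,r2:-32,r3:Add2,r4:-5,r5:Add1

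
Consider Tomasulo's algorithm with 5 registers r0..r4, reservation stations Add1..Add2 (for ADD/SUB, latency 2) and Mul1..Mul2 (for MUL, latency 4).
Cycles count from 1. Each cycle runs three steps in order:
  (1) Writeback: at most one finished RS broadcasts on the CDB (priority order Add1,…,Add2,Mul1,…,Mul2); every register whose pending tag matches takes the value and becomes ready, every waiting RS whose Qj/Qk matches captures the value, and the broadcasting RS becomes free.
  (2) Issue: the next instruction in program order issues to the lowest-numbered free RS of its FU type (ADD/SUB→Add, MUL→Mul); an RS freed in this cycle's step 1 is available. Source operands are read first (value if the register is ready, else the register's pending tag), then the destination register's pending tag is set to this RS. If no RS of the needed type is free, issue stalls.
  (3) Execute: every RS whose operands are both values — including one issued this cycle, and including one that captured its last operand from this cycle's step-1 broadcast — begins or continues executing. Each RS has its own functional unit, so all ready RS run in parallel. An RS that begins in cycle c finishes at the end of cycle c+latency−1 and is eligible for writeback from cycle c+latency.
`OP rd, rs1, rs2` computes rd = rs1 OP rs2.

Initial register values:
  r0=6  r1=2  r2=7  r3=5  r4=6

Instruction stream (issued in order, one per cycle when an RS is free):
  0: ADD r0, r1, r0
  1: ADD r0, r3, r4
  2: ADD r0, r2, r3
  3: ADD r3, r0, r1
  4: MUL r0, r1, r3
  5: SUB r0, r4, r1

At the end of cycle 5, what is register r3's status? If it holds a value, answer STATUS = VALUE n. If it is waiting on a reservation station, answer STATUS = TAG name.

c1: issue ADD r0<-Add1 | r0:Add1,r1:2,r2:7,r3:5,r4:6
c2: issue ADD r0<-Add2 | r0:Add2,r1:2,r2:7,r3:5,r4:6
c3: CDB Add1=8; issue ADD r0<-Add1 | r0:Add1,r1:2,r2:7,r3:5,r4:6
c4: CDB Add2=11; issue ADD r3<-Add2 | r0:Add1,r1:2,r2:7,r3:Add2,r4:6
c5: CDB Add1=12; issue MUL r0<-Mul1 | r0:Mul1,r1:2,r2:7,r3:Add2,r4:6

STATUS = TAG Add2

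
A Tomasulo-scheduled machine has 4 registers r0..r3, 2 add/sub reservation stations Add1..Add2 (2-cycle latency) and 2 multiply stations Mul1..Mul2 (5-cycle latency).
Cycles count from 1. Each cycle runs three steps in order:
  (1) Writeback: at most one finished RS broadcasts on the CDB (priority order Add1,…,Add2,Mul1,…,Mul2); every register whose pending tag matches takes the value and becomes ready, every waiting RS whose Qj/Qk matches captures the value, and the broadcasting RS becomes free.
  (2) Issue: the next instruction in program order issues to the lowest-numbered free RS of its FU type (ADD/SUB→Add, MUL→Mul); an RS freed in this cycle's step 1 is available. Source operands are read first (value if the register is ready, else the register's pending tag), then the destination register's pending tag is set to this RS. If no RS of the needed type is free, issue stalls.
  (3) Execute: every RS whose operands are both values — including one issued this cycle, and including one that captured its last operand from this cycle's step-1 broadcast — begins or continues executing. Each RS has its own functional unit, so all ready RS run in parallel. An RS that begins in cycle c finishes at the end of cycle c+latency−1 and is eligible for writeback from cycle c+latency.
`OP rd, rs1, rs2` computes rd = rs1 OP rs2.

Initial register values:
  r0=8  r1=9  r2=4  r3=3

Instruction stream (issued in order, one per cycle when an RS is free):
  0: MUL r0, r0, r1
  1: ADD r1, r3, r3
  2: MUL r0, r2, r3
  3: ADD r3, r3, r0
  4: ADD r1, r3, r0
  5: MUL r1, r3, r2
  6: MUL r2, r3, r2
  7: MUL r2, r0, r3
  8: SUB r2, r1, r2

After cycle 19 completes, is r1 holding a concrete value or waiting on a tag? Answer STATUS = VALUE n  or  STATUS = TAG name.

c1: issue MUL r0<-Mul1 | r0:Mul1,r1:9,r2:4,r3:3
c2: issue ADD r1<-Add1 | r0:Mul1,r1:Add1,r2:4,r3:3
c3: issue MUL r0<-Mul2 | r0:Mul2,r1:Add1,r2:4,r3:3
c4: CDB Add1=6; issue ADD r3<-Add1 | r0:Mul2,r1:6,r2:4,r3:Add1
c5: issue ADD r1<-Add2 | r0:Mul2,r1:Add2,r2:4,r3:Add1
c6: CDB Mul1=72; issue MUL r1<-Mul1 | r0:Mul2,r1:Mul1,r2:4,r3:Add1
c7: stall | r0:Mul2,r1:Mul1,r2:4,r3:Add1
c8: CDB Mul2=12; issue MUL r2<-Mul2 | r0:12,r1:Mul1,r2:Mul2,r3:Add1
c9: stall | r0:12,r1:Mul1,r2:Mul2,r3:Add1
c10: CDB Add1=15; stall | r0:12,r1:Mul1,r2:Mul2,r3:15
c11: stall | r0:12,r1:Mul1,r2:Mul2,r3:15
c12: CDB Add2=27; stall | r0:12,r1:Mul1,r2:Mul2,r3:15
c13: stall | r0:12,r1:Mul1,r2:Mul2,r3:15
c14: stall | r0:12,r1:Mul1,r2:Mul2,r3:15
c15: CDB Mul1=60; issue MUL r2<-Mul1 | r0:12,r1:60,r2:Mul1,r3:15
c16: CDB Mul2=60; issue SUB r2<-Add1 | r0:12,r1:60,r2:Add1,r3:15
c17: - | r0:12,r1:60,r2:Add1,r3:15
c18: - | r0:12,r1:60,r2:Add1,r3:15
c19: - | r0:12,r1:60,r2:Add1,r3:15

STATUS = VALUE 60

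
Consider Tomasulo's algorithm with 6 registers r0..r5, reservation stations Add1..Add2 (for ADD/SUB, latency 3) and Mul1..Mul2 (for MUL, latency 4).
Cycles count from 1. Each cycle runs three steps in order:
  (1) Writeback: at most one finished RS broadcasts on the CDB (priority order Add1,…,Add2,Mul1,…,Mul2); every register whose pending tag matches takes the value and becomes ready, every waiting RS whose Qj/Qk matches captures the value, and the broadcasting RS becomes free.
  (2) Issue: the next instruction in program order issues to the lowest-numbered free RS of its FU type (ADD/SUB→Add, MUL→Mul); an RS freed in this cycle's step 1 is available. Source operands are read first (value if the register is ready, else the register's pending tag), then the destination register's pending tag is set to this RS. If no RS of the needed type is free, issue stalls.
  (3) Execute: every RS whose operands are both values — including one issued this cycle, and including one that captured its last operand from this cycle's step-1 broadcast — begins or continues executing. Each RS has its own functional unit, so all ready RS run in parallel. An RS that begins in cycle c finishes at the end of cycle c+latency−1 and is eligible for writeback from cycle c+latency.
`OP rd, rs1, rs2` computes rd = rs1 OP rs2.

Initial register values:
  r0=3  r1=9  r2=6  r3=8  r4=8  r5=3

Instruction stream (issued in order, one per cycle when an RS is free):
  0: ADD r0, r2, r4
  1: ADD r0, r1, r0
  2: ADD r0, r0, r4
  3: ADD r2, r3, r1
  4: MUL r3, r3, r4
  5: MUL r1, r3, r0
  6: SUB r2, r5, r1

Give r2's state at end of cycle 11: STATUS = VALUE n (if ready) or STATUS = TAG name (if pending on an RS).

STATUS = TAG Add1

c1: issue ADD r0<-Add1 | r0:Add1,r1:9,r2:6,r3:8,r4:8,r5:3
c2: issue ADD r0<-Add2 | r0:Add2,r1:9,r2:6,r3:8,r4:8,r5:3
c3: stall | r0:Add2,r1:9,r2:6,r3:8,r4:8,r5:3
c4: CDB Add1=14; issue ADD r0<-Add1 | r0:Add1,r1:9,r2:6,r3:8,r4:8,r5:3
c5: stall | r0:Add1,r1:9,r2:6,r3:8,r4:8,r5:3
c6: stall | r0:Add1,r1:9,r2:6,r3:8,r4:8,r5:3
c7: CDB Add2=23; issue ADD r2<-Add2 | r0:Add1,r1:9,r2:Add2,r3:8,r4:8,r5:3
c8: issue MUL r3<-Mul1 | r0:Add1,r1:9,r2:Add2,r3:Mul1,r4:8,r5:3
c9: issue MUL r1<-Mul2 | r0:Add1,r1:Mul2,r2:Add2,r3:Mul1,r4:8,r5:3
c10: CDB Add1=31; issue SUB r2<-Add1 | r0:31,r1:Mul2,r2:Add1,r3:Mul1,r4:8,r5:3
c11: CDB Add2=17 | r0:31,r1:Mul2,r2:Add1,r3:Mul1,r4:8,r5:3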